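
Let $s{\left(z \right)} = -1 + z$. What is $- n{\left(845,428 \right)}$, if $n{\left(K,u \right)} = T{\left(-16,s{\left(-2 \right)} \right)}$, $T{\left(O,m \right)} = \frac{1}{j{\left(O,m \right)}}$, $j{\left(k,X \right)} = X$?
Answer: $\frac{1}{3} \approx 0.33333$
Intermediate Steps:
$T{\left(O,m \right)} = \frac{1}{m}$
$n{\left(K,u \right)} = - \frac{1}{3}$ ($n{\left(K,u \right)} = \frac{1}{-1 - 2} = \frac{1}{-3} = - \frac{1}{3}$)
$- n{\left(845,428 \right)} = \left(-1\right) \left(- \frac{1}{3}\right) = \frac{1}{3}$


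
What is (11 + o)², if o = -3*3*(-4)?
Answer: 2209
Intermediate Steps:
o = 36 (o = -9*(-4) = 36)
(11 + o)² = (11 + 36)² = 47² = 2209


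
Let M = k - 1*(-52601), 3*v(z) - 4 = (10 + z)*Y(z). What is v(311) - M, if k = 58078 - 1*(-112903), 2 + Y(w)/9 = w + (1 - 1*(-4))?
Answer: 236404/3 ≈ 78801.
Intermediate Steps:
Y(w) = 27 + 9*w (Y(w) = -18 + 9*(w + (1 - 1*(-4))) = -18 + 9*(w + (1 + 4)) = -18 + 9*(w + 5) = -18 + 9*(5 + w) = -18 + (45 + 9*w) = 27 + 9*w)
k = 170981 (k = 58078 + 112903 = 170981)
v(z) = 4/3 + (10 + z)*(27 + 9*z)/3 (v(z) = 4/3 + ((10 + z)*(27 + 9*z))/3 = 4/3 + (10 + z)*(27 + 9*z)/3)
M = 223582 (M = 170981 - 1*(-52601) = 170981 + 52601 = 223582)
v(311) - M = (274/3 + 3*311² + 39*311) - 1*223582 = (274/3 + 3*96721 + 12129) - 223582 = (274/3 + 290163 + 12129) - 223582 = 907150/3 - 223582 = 236404/3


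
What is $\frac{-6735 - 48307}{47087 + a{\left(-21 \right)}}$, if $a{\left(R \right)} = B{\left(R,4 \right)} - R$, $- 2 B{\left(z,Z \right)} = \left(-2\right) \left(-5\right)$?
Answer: $- \frac{55042}{47103} \approx -1.1685$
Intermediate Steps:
$B{\left(z,Z \right)} = -5$ ($B{\left(z,Z \right)} = - \frac{\left(-2\right) \left(-5\right)}{2} = \left(- \frac{1}{2}\right) 10 = -5$)
$a{\left(R \right)} = -5 - R$
$\frac{-6735 - 48307}{47087 + a{\left(-21 \right)}} = \frac{-6735 - 48307}{47087 - -16} = - \frac{55042}{47087 + \left(-5 + 21\right)} = - \frac{55042}{47087 + 16} = - \frac{55042}{47103}$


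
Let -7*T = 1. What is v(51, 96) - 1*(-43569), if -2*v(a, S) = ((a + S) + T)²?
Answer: 1606489/49 ≈ 32786.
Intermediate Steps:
T = -⅐ (T = -⅐*1 = -⅐ ≈ -0.14286)
v(a, S) = -(-⅐ + S + a)²/2 (v(a, S) = -((a + S) - ⅐)²/2 = -((S + a) - ⅐)²/2 = -(-⅐ + S + a)²/2)
v(51, 96) - 1*(-43569) = -(-1 + 7*96 + 7*51)²/98 - 1*(-43569) = -(-1 + 672 + 357)²/98 + 43569 = -1/98*1028² + 43569 = -1/98*1056784 + 43569 = -528392/49 + 43569 = 1606489/49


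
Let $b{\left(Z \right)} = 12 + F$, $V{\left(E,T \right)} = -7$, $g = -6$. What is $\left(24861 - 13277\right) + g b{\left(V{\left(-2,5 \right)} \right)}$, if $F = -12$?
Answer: $11584$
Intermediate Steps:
$b{\left(Z \right)} = 0$ ($b{\left(Z \right)} = 12 - 12 = 0$)
$\left(24861 - 13277\right) + g b{\left(V{\left(-2,5 \right)} \right)} = \left(24861 - 13277\right) - 0 = 11584 + 0 = 11584$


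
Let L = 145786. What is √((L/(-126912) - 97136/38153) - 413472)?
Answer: I*√151472144128245124012518/605259192 ≈ 643.02*I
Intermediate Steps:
√((L/(-126912) - 97136/38153) - 413472) = √((145786/(-126912) - 97136/38153) - 413472) = √((145786*(-1/126912) - 97136*1/38153) - 413472) = √((-72893/63456 - 97136/38153) - 413472) = √(-8944948645/2421036768 - 413472) = √(-1001039859487141/2421036768) = I*√151472144128245124012518/605259192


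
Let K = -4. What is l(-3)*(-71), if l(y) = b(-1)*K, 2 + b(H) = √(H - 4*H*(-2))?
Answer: -568 + 852*I ≈ -568.0 + 852.0*I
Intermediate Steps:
b(H) = -2 + 3*√H (b(H) = -2 + √(H - 4*H*(-2)) = -2 + √(H - (-8)*H) = -2 + √(H + 8*H) = -2 + √(9*H) = -2 + 3*√H)
l(y) = 8 - 12*I (l(y) = (-2 + 3*√(-1))*(-4) = (-2 + 3*I)*(-4) = 8 - 12*I)
l(-3)*(-71) = (8 - 12*I)*(-71) = -568 + 852*I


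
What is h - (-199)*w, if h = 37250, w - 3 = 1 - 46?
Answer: 28892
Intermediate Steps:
w = -42 (w = 3 + (1 - 46) = 3 - 45 = -42)
h - (-199)*w = 37250 - (-199)*(-42) = 37250 - 1*8358 = 37250 - 8358 = 28892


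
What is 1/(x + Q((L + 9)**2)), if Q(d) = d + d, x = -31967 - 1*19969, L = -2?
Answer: -1/51838 ≈ -1.9291e-5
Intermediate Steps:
x = -51936 (x = -31967 - 19969 = -51936)
Q(d) = 2*d
1/(x + Q((L + 9)**2)) = 1/(-51936 + 2*(-2 + 9)**2) = 1/(-51936 + 2*7**2) = 1/(-51936 + 2*49) = 1/(-51936 + 98) = 1/(-51838) = -1/51838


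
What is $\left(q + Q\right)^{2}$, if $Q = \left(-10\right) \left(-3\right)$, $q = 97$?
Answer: $16129$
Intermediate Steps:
$Q = 30$
$\left(q + Q\right)^{2} = \left(97 + 30\right)^{2} = 127^{2} = 16129$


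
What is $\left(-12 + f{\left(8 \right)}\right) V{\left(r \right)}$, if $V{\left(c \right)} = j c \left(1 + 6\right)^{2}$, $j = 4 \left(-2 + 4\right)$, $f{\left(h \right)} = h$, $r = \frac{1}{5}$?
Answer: $- \frac{1568}{5} \approx -313.6$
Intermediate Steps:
$r = \frac{1}{5} \approx 0.2$
$j = 8$ ($j = 4 \cdot 2 = 8$)
$V{\left(c \right)} = 392 c$ ($V{\left(c \right)} = 8 c \left(1 + 6\right)^{2} = 8 c 7^{2} = 8 c 49 = 392 c$)
$\left(-12 + f{\left(8 \right)}\right) V{\left(r \right)} = \left(-12 + 8\right) 392 \cdot \frac{1}{5} = \left(-4\right) \frac{392}{5} = - \frac{1568}{5}$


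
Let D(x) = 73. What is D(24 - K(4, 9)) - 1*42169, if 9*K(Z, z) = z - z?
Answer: -42096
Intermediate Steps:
K(Z, z) = 0 (K(Z, z) = (z - z)/9 = (⅑)*0 = 0)
D(24 - K(4, 9)) - 1*42169 = 73 - 1*42169 = 73 - 42169 = -42096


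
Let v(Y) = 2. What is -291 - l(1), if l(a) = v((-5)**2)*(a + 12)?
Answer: -317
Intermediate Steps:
l(a) = 24 + 2*a (l(a) = 2*(a + 12) = 2*(12 + a) = 24 + 2*a)
-291 - l(1) = -291 - (24 + 2*1) = -291 - (24 + 2) = -291 - 1*26 = -291 - 26 = -317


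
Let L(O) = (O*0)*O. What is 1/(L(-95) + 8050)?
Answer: 1/8050 ≈ 0.00012422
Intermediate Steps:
L(O) = 0 (L(O) = 0*O = 0)
1/(L(-95) + 8050) = 1/(0 + 8050) = 1/8050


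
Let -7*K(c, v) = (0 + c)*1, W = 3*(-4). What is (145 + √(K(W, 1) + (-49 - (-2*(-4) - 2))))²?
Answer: (1015 + I*√2611)²/49 ≈ 20972.0 + 2116.9*I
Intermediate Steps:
W = -12
K(c, v) = -c/7 (K(c, v) = -(0 + c)/7 = -c/7)
(145 + √(K(W, 1) + (-49 - (-2*(-4) - 2))))² = (145 + √(-⅐*(-12) + (-49 - (-2*(-4) - 2))))² = (145 + √(12/7 + (-49 - (8 - 2))))² = (145 + √(12/7 + (-49 - 1*6)))² = (145 + √(12/7 + (-49 - 6)))² = (145 + √(12/7 - 55))² = (145 + √(-373/7))² = (145 + I*√2611/7)²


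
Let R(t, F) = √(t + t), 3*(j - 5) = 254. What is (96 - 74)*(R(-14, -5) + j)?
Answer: 5918/3 + 44*I*√7 ≈ 1972.7 + 116.41*I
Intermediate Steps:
j = 269/3 (j = 5 + (⅓)*254 = 5 + 254/3 = 269/3 ≈ 89.667)
R(t, F) = √2*√t (R(t, F) = √(2*t) = √2*√t)
(96 - 74)*(R(-14, -5) + j) = (96 - 74)*(√2*√(-14) + 269/3) = 22*(√2*(I*√14) + 269/3) = 22*(2*I*√7 + 269/3) = 22*(269/3 + 2*I*√7) = 5918/3 + 44*I*√7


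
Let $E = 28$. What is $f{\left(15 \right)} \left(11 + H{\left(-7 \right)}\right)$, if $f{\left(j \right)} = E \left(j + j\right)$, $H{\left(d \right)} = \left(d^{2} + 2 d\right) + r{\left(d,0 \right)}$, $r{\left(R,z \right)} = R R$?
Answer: $79800$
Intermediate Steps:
$r{\left(R,z \right)} = R^{2}$
$H{\left(d \right)} = 2 d + 2 d^{2}$ ($H{\left(d \right)} = \left(d^{2} + 2 d\right) + d^{2} = 2 d + 2 d^{2}$)
$f{\left(j \right)} = 56 j$ ($f{\left(j \right)} = 28 \left(j + j\right) = 28 \cdot 2 j = 56 j$)
$f{\left(15 \right)} \left(11 + H{\left(-7 \right)}\right) = 56 \cdot 15 \left(11 + 2 \left(-7\right) \left(1 - 7\right)\right) = 840 \left(11 + 2 \left(-7\right) \left(-6\right)\right) = 840 \left(11 + 84\right) = 840 \cdot 95 = 79800$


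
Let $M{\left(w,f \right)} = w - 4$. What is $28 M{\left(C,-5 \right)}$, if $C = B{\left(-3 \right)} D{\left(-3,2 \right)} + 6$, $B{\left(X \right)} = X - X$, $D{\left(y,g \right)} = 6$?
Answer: $56$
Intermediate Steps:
$B{\left(X \right)} = 0$
$C = 6$ ($C = 0 \cdot 6 + 6 = 0 + 6 = 6$)
$M{\left(w,f \right)} = -4 + w$ ($M{\left(w,f \right)} = w - 4 = -4 + w$)
$28 M{\left(C,-5 \right)} = 28 \left(-4 + 6\right) = 28 \cdot 2 = 56$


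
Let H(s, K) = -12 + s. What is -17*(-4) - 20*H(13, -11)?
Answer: 48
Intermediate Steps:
-17*(-4) - 20*H(13, -11) = -17*(-4) - 20*(-12 + 13) = 68 - 20*1 = 68 - 20 = 48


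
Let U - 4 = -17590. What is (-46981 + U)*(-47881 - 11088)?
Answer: 3807451423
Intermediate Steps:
U = -17586 (U = 4 - 17590 = -17586)
(-46981 + U)*(-47881 - 11088) = (-46981 - 17586)*(-47881 - 11088) = -64567*(-58969) = 3807451423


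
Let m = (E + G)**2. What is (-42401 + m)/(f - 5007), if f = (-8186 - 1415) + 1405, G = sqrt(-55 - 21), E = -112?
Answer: 29933/13203 + 448*I*sqrt(19)/13203 ≈ 2.2671 + 0.1479*I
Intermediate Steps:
G = 2*I*sqrt(19) (G = sqrt(-76) = 2*I*sqrt(19) ≈ 8.7178*I)
f = -8196 (f = -9601 + 1405 = -8196)
m = (-112 + 2*I*sqrt(19))**2 ≈ 12468.0 - 1952.8*I
(-42401 + m)/(f - 5007) = (-42401 + (12468 - 448*I*sqrt(19)))/(-8196 - 5007) = (-29933 - 448*I*sqrt(19))/(-13203) = (-29933 - 448*I*sqrt(19))*(-1/13203) = 29933/13203 + 448*I*sqrt(19)/13203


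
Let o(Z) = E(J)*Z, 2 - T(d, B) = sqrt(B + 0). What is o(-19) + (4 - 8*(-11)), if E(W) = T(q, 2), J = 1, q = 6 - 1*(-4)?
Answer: 54 + 19*sqrt(2) ≈ 80.870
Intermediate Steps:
q = 10 (q = 6 + 4 = 10)
T(d, B) = 2 - sqrt(B) (T(d, B) = 2 - sqrt(B + 0) = 2 - sqrt(B))
E(W) = 2 - sqrt(2)
o(Z) = Z*(2 - sqrt(2)) (o(Z) = (2 - sqrt(2))*Z = Z*(2 - sqrt(2)))
o(-19) + (4 - 8*(-11)) = -19*(2 - sqrt(2)) + (4 - 8*(-11)) = (-38 + 19*sqrt(2)) + (4 + 88) = (-38 + 19*sqrt(2)) + 92 = 54 + 19*sqrt(2)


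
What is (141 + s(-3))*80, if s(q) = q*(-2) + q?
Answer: 11520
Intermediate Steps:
s(q) = -q (s(q) = -2*q + q = -q)
(141 + s(-3))*80 = (141 - 1*(-3))*80 = (141 + 3)*80 = 144*80 = 11520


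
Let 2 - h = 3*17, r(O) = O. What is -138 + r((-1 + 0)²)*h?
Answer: -187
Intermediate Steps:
h = -49 (h = 2 - 3*17 = 2 - 1*51 = 2 - 51 = -49)
-138 + r((-1 + 0)²)*h = -138 + (-1 + 0)²*(-49) = -138 + (-1)²*(-49) = -138 + 1*(-49) = -138 - 49 = -187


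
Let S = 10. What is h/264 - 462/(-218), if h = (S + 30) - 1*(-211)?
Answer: 88343/28776 ≈ 3.0700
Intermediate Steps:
h = 251 (h = (10 + 30) - 1*(-211) = 40 + 211 = 251)
h/264 - 462/(-218) = 251/264 - 462/(-218) = 251*(1/264) - 462*(-1/218) = 251/264 + 231/109 = 88343/28776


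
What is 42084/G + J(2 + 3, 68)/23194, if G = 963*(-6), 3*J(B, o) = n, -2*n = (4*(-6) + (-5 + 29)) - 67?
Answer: -36149325/4963516 ≈ -7.2830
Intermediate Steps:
n = 67/2 (n = -((4*(-6) + (-5 + 29)) - 67)/2 = -((-24 + 24) - 67)/2 = -(0 - 67)/2 = -½*(-67) = 67/2 ≈ 33.500)
J(B, o) = 67/6 (J(B, o) = (⅓)*(67/2) = 67/6)
G = -5778
42084/G + J(2 + 3, 68)/23194 = 42084/(-5778) + (67/6)/23194 = 42084*(-1/5778) + (67/6)*(1/23194) = -2338/321 + 67/139164 = -36149325/4963516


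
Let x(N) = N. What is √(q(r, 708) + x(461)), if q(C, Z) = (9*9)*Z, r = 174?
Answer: √57809 ≈ 240.44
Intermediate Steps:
q(C, Z) = 81*Z
√(q(r, 708) + x(461)) = √(81*708 + 461) = √(57348 + 461) = √57809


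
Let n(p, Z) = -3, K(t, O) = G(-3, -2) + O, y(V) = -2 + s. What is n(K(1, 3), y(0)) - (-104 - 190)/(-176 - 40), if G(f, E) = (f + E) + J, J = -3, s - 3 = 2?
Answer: -157/36 ≈ -4.3611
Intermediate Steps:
s = 5 (s = 3 + 2 = 5)
G(f, E) = -3 + E + f (G(f, E) = (f + E) - 3 = (E + f) - 3 = -3 + E + f)
y(V) = 3 (y(V) = -2 + 5 = 3)
K(t, O) = -8 + O (K(t, O) = (-3 - 2 - 3) + O = -8 + O)
n(K(1, 3), y(0)) - (-104 - 190)/(-176 - 40) = -3 - (-104 - 190)/(-176 - 40) = -3 - (-294)/(-216) = -3 - (-294)*(-1)/216 = -3 - 1*49/36 = -3 - 49/36 = -157/36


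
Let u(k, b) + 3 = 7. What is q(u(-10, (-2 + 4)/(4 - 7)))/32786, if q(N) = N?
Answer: 2/16393 ≈ 0.00012200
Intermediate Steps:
u(k, b) = 4 (u(k, b) = -3 + 7 = 4)
q(u(-10, (-2 + 4)/(4 - 7)))/32786 = 4/32786 = 4*(1/32786) = 2/16393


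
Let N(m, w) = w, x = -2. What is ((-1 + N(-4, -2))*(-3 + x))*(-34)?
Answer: -510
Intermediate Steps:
((-1 + N(-4, -2))*(-3 + x))*(-34) = ((-1 - 2)*(-3 - 2))*(-34) = -3*(-5)*(-34) = 15*(-34) = -510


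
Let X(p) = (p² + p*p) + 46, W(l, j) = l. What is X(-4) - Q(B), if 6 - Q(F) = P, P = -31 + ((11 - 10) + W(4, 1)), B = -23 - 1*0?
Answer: 46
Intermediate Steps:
B = -23 (B = -23 + 0 = -23)
X(p) = 46 + 2*p² (X(p) = (p² + p²) + 46 = 2*p² + 46 = 46 + 2*p²)
P = -26 (P = -31 + ((11 - 10) + 4) = -31 + (1 + 4) = -31 + 5 = -26)
Q(F) = 32 (Q(F) = 6 - 1*(-26) = 6 + 26 = 32)
X(-4) - Q(B) = (46 + 2*(-4)²) - 1*32 = (46 + 2*16) - 32 = (46 + 32) - 32 = 78 - 32 = 46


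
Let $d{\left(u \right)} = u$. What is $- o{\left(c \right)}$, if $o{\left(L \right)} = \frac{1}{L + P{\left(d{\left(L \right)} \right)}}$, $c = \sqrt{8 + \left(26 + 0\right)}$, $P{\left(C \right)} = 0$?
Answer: $- \frac{\sqrt{34}}{34} \approx -0.1715$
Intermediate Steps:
$c = \sqrt{34}$ ($c = \sqrt{8 + 26} = \sqrt{34} \approx 5.8309$)
$o{\left(L \right)} = \frac{1}{L}$ ($o{\left(L \right)} = \frac{1}{L + 0} = \frac{1}{L}$)
$- o{\left(c \right)} = - \frac{1}{\sqrt{34}} = - \frac{\sqrt{34}}{34}$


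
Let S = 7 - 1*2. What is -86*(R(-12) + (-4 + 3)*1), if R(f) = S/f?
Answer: 731/6 ≈ 121.83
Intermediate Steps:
S = 5 (S = 7 - 2 = 5)
R(f) = 5/f
-86*(R(-12) + (-4 + 3)*1) = -86*(5/(-12) + (-4 + 3)*1) = -86*(5*(-1/12) - 1*1) = -86*(-5/12 - 1) = -86*(-17/12) = 731/6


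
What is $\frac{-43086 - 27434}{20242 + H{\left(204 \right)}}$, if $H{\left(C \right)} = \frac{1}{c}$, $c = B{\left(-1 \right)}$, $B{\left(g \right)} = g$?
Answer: $- \frac{70520}{20241} \approx -3.484$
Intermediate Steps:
$c = -1$
$H{\left(C \right)} = -1$ ($H{\left(C \right)} = \frac{1}{-1} = -1$)
$\frac{-43086 - 27434}{20242 + H{\left(204 \right)}} = \frac{-43086 - 27434}{20242 - 1} = - \frac{70520}{20241}$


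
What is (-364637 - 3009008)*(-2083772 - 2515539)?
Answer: 15516442558595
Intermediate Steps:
(-364637 - 3009008)*(-2083772 - 2515539) = -3373645*(-4599311) = 15516442558595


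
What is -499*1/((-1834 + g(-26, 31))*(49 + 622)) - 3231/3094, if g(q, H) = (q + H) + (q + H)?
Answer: -1976444959/1893379488 ≈ -1.0439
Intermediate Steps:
g(q, H) = 2*H + 2*q (g(q, H) = (H + q) + (H + q) = 2*H + 2*q)
-499*1/((-1834 + g(-26, 31))*(49 + 622)) - 3231/3094 = -499*1/((-1834 + (2*31 + 2*(-26)))*(49 + 622)) - 3231/3094 = -499*1/(671*(-1834 + (62 - 52))) - 3231*1/3094 = -499*1/(671*(-1834 + 10)) - 3231/3094 = -499/(671*(-1824)) - 3231/3094 = -499/(-1223904) - 3231/3094 = -499*(-1/1223904) - 3231/3094 = 499/1223904 - 3231/3094 = -1976444959/1893379488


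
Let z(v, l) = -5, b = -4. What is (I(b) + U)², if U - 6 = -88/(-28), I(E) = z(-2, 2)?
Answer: 841/49 ≈ 17.163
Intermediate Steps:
I(E) = -5
U = 64/7 (U = 6 - 88/(-28) = 6 - 88*(-1/28) = 6 + 22/7 = 64/7 ≈ 9.1429)
(I(b) + U)² = (-5 + 64/7)² = (29/7)² = 841/49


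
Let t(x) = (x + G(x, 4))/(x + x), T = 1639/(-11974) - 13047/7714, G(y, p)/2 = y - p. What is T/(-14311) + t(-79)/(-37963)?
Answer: 172259542840419/1982195521715200946 ≈ 8.6903e-5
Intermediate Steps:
G(y, p) = -2*p + 2*y (G(y, p) = 2*(y - p) = -2*p + 2*y)
T = -42217006/23091859 (T = 1639*(-1/11974) - 13047*1/7714 = -1639/11974 - 13047/7714 = -42217006/23091859 ≈ -1.8282)
t(x) = (-8 + 3*x)/(2*x) (t(x) = (x + (-2*4 + 2*x))/(x + x) = (x + (-8 + 2*x))/((2*x)) = (-8 + 3*x)*(1/(2*x)) = (-8 + 3*x)/(2*x))
T/(-14311) + t(-79)/(-37963) = -42217006/23091859/(-14311) + (3/2 - 4/(-79))/(-37963) = -42217006/23091859*(-1/14311) + (3/2 - 4*(-1/79))*(-1/37963) = 42217006/330467594149 + (3/2 + 4/79)*(-1/37963) = 42217006/330467594149 + (245/158)*(-1/37963) = 42217006/330467594149 - 245/5998154 = 172259542840419/1982195521715200946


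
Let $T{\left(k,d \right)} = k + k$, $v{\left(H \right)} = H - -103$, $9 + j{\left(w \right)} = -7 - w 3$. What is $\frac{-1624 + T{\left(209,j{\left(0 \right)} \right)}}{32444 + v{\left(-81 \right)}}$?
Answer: $- \frac{201}{5411} \approx -0.037147$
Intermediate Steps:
$j{\left(w \right)} = -16 - 3 w$ ($j{\left(w \right)} = -9 - \left(7 + w 3\right) = -9 - \left(7 + 3 w\right) = -16 - 3 w$)
$v{\left(H \right)} = 103 + H$ ($v{\left(H \right)} = H + 103 = 103 + H$)
$T{\left(k,d \right)} = 2 k$
$\frac{-1624 + T{\left(209,j{\left(0 \right)} \right)}}{32444 + v{\left(-81 \right)}} = \frac{-1624 + 2 \cdot 209}{32444 + \left(103 - 81\right)} = \frac{-1624 + 418}{32444 + 22} = - \frac{1206}{32466} = \left(-1206\right) \frac{1}{32466} = - \frac{201}{5411}$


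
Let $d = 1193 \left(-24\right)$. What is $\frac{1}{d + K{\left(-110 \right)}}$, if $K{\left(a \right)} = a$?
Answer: $- \frac{1}{28742} \approx -3.4792 \cdot 10^{-5}$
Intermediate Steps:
$d = -28632$
$\frac{1}{d + K{\left(-110 \right)}} = \frac{1}{-28632 - 110} = \frac{1}{-28742} = - \frac{1}{28742}$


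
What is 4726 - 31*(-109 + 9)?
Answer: 7826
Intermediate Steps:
4726 - 31*(-109 + 9) = 4726 - 31*(-100) = 4726 + 3100 = 7826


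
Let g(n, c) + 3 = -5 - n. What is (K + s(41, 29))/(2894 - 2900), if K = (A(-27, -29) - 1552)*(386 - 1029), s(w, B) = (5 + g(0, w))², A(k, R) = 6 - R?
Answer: -487720/3 ≈ -1.6257e+5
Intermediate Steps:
g(n, c) = -8 - n (g(n, c) = -3 + (-5 - n) = -8 - n)
s(w, B) = 9 (s(w, B) = (5 + (-8 - 1*0))² = (5 + (-8 + 0))² = (5 - 8)² = (-3)² = 9)
K = 975431 (K = ((6 - 1*(-29)) - 1552)*(386 - 1029) = ((6 + 29) - 1552)*(-643) = (35 - 1552)*(-643) = -1517*(-643) = 975431)
(K + s(41, 29))/(2894 - 2900) = (975431 + 9)/(2894 - 2900) = 975440/(-6) = 975440*(-⅙) = -487720/3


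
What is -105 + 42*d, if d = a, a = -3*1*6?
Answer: -861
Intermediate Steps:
a = -18 (a = -3*6 = -18)
d = -18
-105 + 42*d = -105 + 42*(-18) = -105 - 756 = -861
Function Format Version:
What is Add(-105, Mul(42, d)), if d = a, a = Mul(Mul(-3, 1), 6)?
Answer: -861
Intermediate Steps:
a = -18 (a = Mul(-3, 6) = -18)
d = -18
Add(-105, Mul(42, d)) = Add(-105, Mul(42, -18)) = Add(-105, -756) = -861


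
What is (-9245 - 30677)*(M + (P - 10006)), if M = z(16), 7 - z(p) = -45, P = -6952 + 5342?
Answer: 461658008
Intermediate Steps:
P = -1610
z(p) = 52 (z(p) = 7 - 1*(-45) = 7 + 45 = 52)
M = 52
(-9245 - 30677)*(M + (P - 10006)) = (-9245 - 30677)*(52 + (-1610 - 10006)) = -39922*(52 - 11616) = -39922*(-11564) = 461658008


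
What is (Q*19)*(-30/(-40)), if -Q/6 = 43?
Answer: -7353/2 ≈ -3676.5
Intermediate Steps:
Q = -258 (Q = -6*43 = -258)
(Q*19)*(-30/(-40)) = (-258*19)*(-30/(-40)) = -(-147060)*(-1)/40 = -4902*3/4 = -7353/2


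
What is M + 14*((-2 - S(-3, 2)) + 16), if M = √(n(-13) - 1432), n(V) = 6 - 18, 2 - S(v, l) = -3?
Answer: 126 + 38*I ≈ 126.0 + 38.0*I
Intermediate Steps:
S(v, l) = 5 (S(v, l) = 2 - 1*(-3) = 2 + 3 = 5)
n(V) = -12
M = 38*I (M = √(-12 - 1432) = √(-1444) = 38*I ≈ 38.0*I)
M + 14*((-2 - S(-3, 2)) + 16) = 38*I + 14*((-2 - 1*5) + 16) = 38*I + 14*((-2 - 5) + 16) = 38*I + 14*(-7 + 16) = 38*I + 14*9 = 38*I + 126 = 126 + 38*I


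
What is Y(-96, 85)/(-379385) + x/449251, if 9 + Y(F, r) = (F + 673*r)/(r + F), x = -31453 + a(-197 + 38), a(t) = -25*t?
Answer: -8088309102/170439090635 ≈ -0.047456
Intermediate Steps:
x = -27478 (x = -31453 - 25*(-197 + 38) = -31453 - 25*(-159) = -31453 + 3975 = -27478)
Y(F, r) = -9 + (F + 673*r)/(F + r) (Y(F, r) = -9 + (F + 673*r)/(r + F) = -9 + (F + 673*r)/(F + r))
Y(-96, 85)/(-379385) + x/449251 = (8*(-1*(-96) + 83*85)/(-96 + 85))/(-379385) - 27478/449251 = (8*(96 + 7055)/(-11))*(-1/379385) - 27478*1/449251 = (8*(-1/11)*7151)*(-1/379385) - 2498/40841 = -57208/11*(-1/379385) - 2498/40841 = 57208/4173235 - 2498/40841 = -8088309102/170439090635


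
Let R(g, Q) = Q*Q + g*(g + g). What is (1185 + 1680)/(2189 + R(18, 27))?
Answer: 2865/3566 ≈ 0.80342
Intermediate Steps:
R(g, Q) = Q² + 2*g² (R(g, Q) = Q² + g*(2*g) = Q² + 2*g²)
(1185 + 1680)/(2189 + R(18, 27)) = (1185 + 1680)/(2189 + (27² + 2*18²)) = 2865/(2189 + (729 + 2*324)) = 2865/(2189 + (729 + 648)) = 2865/(2189 + 1377) = 2865/3566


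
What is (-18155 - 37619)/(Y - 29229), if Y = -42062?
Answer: 55774/71291 ≈ 0.78234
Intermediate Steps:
(-18155 - 37619)/(Y - 29229) = (-18155 - 37619)/(-42062 - 29229) = -55774/(-71291) = -55774*(-1/71291) = 55774/71291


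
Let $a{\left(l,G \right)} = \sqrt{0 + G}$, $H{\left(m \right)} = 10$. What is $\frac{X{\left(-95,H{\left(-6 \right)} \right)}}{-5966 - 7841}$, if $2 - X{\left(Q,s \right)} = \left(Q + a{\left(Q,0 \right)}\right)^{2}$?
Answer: $\frac{9023}{13807} \approx 0.65351$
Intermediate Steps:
$a{\left(l,G \right)} = \sqrt{G}$
$X{\left(Q,s \right)} = 2 - Q^{2}$ ($X{\left(Q,s \right)} = 2 - \left(Q + \sqrt{0}\right)^{2} = 2 - \left(Q + 0\right)^{2} = 2 - Q^{2}$)
$\frac{X{\left(-95,H{\left(-6 \right)} \right)}}{-5966 - 7841} = \frac{2 - \left(-95\right)^{2}}{-5966 - 7841} = \frac{2 - 9025}{-5966 - 7841} = \frac{2 - 9025}{-13807} = \left(-9023\right) \left(- \frac{1}{13807}\right) = \frac{9023}{13807}$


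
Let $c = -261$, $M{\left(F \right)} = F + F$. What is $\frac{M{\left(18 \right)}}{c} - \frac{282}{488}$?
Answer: $- \frac{5065}{7076} \approx -0.7158$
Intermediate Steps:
$M{\left(F \right)} = 2 F$
$\frac{M{\left(18 \right)}}{c} - \frac{282}{488} = \frac{2 \cdot 18}{-261} - \frac{282}{488} = 36 \left(- \frac{1}{261}\right) - \frac{141}{244} = - \frac{4}{29} - \frac{141}{244} = - \frac{5065}{7076}$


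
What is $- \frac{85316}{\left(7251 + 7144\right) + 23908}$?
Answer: $- \frac{85316}{38303} \approx -2.2274$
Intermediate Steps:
$- \frac{85316}{\left(7251 + 7144\right) + 23908} = - \frac{85316}{14395 + 23908} = - \frac{85316}{38303}$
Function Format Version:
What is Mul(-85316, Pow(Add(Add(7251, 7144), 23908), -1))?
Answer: Rational(-85316, 38303) ≈ -2.2274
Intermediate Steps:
Mul(-85316, Pow(Add(Add(7251, 7144), 23908), -1)) = Mul(-85316, Pow(Add(14395, 23908), -1)) = Mul(-85316, Pow(38303, -1)) = Mul(-85316, Rational(1, 38303)) = Rational(-85316, 38303)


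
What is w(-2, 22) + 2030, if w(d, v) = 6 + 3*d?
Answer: 2030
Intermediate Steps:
w(-2, 22) + 2030 = (6 + 3*(-2)) + 2030 = (6 - 6) + 2030 = 0 + 2030 = 2030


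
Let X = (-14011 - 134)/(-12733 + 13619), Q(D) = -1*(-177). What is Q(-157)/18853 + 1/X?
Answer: -14200093/266675685 ≈ -0.053249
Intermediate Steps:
Q(D) = 177
X = -14145/886 ≈ -15.965
Q(-157)/18853 + 1/X = 177/18853 + 1/(-14145/886) = 177*(1/18853) + 1*(-886/14145) = 177/18853 - 886/14145 = -14200093/266675685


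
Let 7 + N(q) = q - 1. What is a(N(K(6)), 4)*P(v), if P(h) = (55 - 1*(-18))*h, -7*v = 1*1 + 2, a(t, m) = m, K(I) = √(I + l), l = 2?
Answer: -876/7 ≈ -125.14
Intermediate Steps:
K(I) = √(2 + I) (K(I) = √(I + 2) = √(2 + I))
N(q) = -8 + q (N(q) = -7 + (q - 1) = -7 + (-1 + q) = -8 + q)
v = -3/7 (v = -(1*1 + 2)/7 = -(1 + 2)/7 = -⅐*3 = -3/7 ≈ -0.42857)
P(h) = 73*h (P(h) = (55 + 18)*h = 73*h)
a(N(K(6)), 4)*P(v) = 4*(73*(-3/7)) = 4*(-219/7) = -876/7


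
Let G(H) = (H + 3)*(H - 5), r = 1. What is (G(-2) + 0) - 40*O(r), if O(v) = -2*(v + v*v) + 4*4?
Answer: -487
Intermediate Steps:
G(H) = (-5 + H)*(3 + H) (G(H) = (3 + H)*(-5 + H) = (-5 + H)*(3 + H))
O(v) = 16 - 2*v - 2*v**2 (O(v) = -2*(v + v**2) + 16 = (-2*v - 2*v**2) + 16 = 16 - 2*v - 2*v**2)
(G(-2) + 0) - 40*O(r) = ((-15 + (-2)**2 - 2*(-2)) + 0) - 40*(16 - 2*1 - 2*1**2) = ((-15 + 4 + 4) + 0) - 40*(16 - 2 - 2*1) = (-7 + 0) - 40*(16 - 2 - 2) = -7 - 40*12 = -7 - 480 = -487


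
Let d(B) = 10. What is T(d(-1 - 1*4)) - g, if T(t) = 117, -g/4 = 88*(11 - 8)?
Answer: 1173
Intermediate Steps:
g = -1056 (g = -352*(11 - 8) = -352*3 = -4*264 = -1056)
T(d(-1 - 1*4)) - g = 117 - 1*(-1056) = 117 + 1056 = 1173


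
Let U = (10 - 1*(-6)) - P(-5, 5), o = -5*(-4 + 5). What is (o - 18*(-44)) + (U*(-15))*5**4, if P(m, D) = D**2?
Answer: 85162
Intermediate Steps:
o = -5 (o = -5*1 = -5)
U = -9 (U = (10 - 1*(-6)) - 1*5**2 = (10 + 6) - 1*25 = 16 - 25 = -9)
(o - 18*(-44)) + (U*(-15))*5**4 = (-5 - 18*(-44)) - 9*(-15)*5**4 = (-5 + 792) + 135*625 = 787 + 84375 = 85162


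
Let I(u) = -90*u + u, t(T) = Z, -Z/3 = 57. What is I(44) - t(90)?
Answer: -3745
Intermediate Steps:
Z = -171 (Z = -3*57 = -171)
t(T) = -171
I(u) = -89*u
I(44) - t(90) = -89*44 - 1*(-171) = -3916 + 171 = -3745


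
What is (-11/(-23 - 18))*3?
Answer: 33/41 ≈ 0.80488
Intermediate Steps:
(-11/(-23 - 18))*3 = (-11/(-41))*3 = -1/41*(-11)*3 = (11/41)*3 = 33/41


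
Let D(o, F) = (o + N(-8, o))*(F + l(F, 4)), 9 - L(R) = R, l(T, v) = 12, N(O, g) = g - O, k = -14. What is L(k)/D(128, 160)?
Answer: 23/45408 ≈ 0.00050652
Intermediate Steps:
L(R) = 9 - R
D(o, F) = (8 + 2*o)*(12 + F) (D(o, F) = (o + (o - 1*(-8)))*(F + 12) = (o + (o + 8))*(12 + F) = (o + (8 + o))*(12 + F) = (8 + 2*o)*(12 + F))
L(k)/D(128, 160) = (9 - 1*(-14))/(96 + 24*128 + 160*128 + 160*(8 + 128)) = (9 + 14)/(96 + 3072 + 20480 + 160*136) = 23/(96 + 3072 + 20480 + 21760) = 23/45408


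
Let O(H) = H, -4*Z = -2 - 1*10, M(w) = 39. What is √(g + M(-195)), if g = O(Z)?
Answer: √42 ≈ 6.4807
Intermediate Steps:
Z = 3 (Z = -(-2 - 1*10)/4 = -(-2 - 10)/4 = -¼*(-12) = 3)
g = 3
√(g + M(-195)) = √(3 + 39) = √42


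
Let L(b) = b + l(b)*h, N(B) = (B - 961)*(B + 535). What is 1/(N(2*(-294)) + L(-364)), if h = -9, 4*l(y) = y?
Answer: 1/82552 ≈ 1.2114e-5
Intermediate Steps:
l(y) = y/4
N(B) = (-961 + B)*(535 + B)
L(b) = -5*b/4 (L(b) = b + (b/4)*(-9) = b - 9*b/4 = -5*b/4)
1/(N(2*(-294)) + L(-364)) = 1/((-514135 + (2*(-294))² - 852*(-294)) - 5/4*(-364)) = 1/((-514135 + (-588)² - 426*(-588)) + 455) = 1/((-514135 + 345744 + 250488) + 455) = 1/(82097 + 455) = 1/82552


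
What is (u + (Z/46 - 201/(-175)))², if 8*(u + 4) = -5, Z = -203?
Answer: 64536829681/1036840000 ≈ 62.244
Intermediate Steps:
u = -37/8 (u = -4 + (⅛)*(-5) = -4 - 5/8 = -37/8 ≈ -4.6250)
(u + (Z/46 - 201/(-175)))² = (-37/8 + (-203/46 - 201/(-175)))² = (-37/8 + (-203*1/46 - 201*(-1/175)))² = (-37/8 + (-203/46 + 201/175))² = (-37/8 - 26279/8050)² = (-254041/32200)² = 64536829681/1036840000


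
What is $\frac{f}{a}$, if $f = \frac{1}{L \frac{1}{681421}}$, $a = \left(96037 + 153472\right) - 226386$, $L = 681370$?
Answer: $\frac{681421}{15755318510} \approx 4.325 \cdot 10^{-5}$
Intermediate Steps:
$a = 23123$ ($a = 249509 - 226386 = 23123$)
$f = \frac{681421}{681370}$ ($f = \frac{1}{681370 \cdot \frac{1}{681421}} = \frac{1}{\frac{681370}{681421}} = \frac{681421}{681370} \approx 1.0001$)
$\frac{f}{a} = \frac{681421}{681370 \cdot 23123} = \frac{681421}{681370} \cdot \frac{1}{23123} = \frac{681421}{15755318510}$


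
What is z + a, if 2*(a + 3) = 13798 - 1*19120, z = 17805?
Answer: 15141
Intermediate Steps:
a = -2664 (a = -3 + (13798 - 1*19120)/2 = -3 + (13798 - 19120)/2 = -3 + (1/2)*(-5322) = -3 - 2661 = -2664)
z + a = 17805 - 2664 = 15141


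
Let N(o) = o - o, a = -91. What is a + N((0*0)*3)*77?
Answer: -91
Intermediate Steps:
N(o) = 0
a + N((0*0)*3)*77 = -91 + 0*77 = -91 + 0 = -91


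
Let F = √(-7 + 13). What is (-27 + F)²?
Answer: (27 - √6)² ≈ 602.73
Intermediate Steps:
F = √6 ≈ 2.4495
(-27 + F)² = (-27 + √6)²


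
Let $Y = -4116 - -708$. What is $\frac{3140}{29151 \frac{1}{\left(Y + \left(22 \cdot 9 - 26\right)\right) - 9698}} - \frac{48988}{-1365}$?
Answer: $- \frac{18002789404}{13263705} \approx -1357.3$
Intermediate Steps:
$Y = -3408$ ($Y = -4116 + 708 = -3408$)
$\frac{3140}{29151 \frac{1}{\left(Y + \left(22 \cdot 9 - 26\right)\right) - 9698}} - \frac{48988}{-1365} = \frac{3140}{29151 \frac{1}{\left(-3408 + \left(22 \cdot 9 - 26\right)\right) - 9698}} - \frac{48988}{-1365} = \frac{3140}{29151 \frac{1}{\left(-3408 + \left(198 - 26\right)\right) - 9698}} - - \frac{48988}{1365} = \frac{3140}{29151 \frac{1}{\left(-3408 + 172\right) - 9698}} + \frac{48988}{1365} = \frac{3140}{29151 \frac{1}{-3236 - 9698}} + \frac{48988}{1365} = \frac{3140}{29151 \frac{1}{-12934}} + \frac{48988}{1365} = \frac{3140}{29151 \left(- \frac{1}{12934}\right)} + \frac{48988}{1365} = \frac{3140}{- \frac{29151}{12934}} + \frac{48988}{1365} = 3140 \left(- \frac{12934}{29151}\right) + \frac{48988}{1365} = - \frac{40612760}{29151} + \frac{48988}{1365} = - \frac{18002789404}{13263705}$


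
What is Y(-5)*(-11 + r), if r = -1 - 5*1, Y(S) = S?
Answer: 85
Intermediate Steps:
r = -6 (r = -1 - 5 = -6)
Y(-5)*(-11 + r) = -5*(-11 - 6) = -5*(-17) = 85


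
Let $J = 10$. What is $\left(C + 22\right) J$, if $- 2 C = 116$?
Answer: $-360$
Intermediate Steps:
$C = -58$ ($C = \left(- \frac{1}{2}\right) 116 = -58$)
$\left(C + 22\right) J = \left(-58 + 22\right) 10 = \left(-36\right) 10 = -360$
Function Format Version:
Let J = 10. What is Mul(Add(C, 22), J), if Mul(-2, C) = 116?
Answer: -360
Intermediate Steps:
C = -58 (C = Mul(Rational(-1, 2), 116) = -58)
Mul(Add(C, 22), J) = Mul(Add(-58, 22), 10) = Mul(-36, 10) = -360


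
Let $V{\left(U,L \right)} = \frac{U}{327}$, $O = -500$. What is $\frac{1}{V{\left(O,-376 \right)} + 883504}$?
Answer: $\frac{327}{288905308} \approx 1.1319 \cdot 10^{-6}$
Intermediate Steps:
$V{\left(U,L \right)} = \frac{U}{327}$ ($V{\left(U,L \right)} = U \frac{1}{327} = \frac{U}{327}$)
$\frac{1}{V{\left(O,-376 \right)} + 883504} = \frac{1}{\frac{1}{327} \left(-500\right) + 883504} = \frac{1}{- \frac{500}{327} + 883504} = \frac{1}{\frac{288905308}{327}} = \frac{327}{288905308}$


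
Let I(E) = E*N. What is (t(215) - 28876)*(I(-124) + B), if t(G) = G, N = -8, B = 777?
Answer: -50701309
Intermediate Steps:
I(E) = -8*E (I(E) = E*(-8) = -8*E)
(t(215) - 28876)*(I(-124) + B) = (215 - 28876)*(-8*(-124) + 777) = -28661*(992 + 777) = -28661*1769 = -50701309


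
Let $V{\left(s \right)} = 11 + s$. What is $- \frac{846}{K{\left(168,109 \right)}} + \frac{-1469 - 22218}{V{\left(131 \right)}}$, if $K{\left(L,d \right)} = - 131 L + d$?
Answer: $- \frac{518601481}{3109658} \approx -166.77$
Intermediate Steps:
$K{\left(L,d \right)} = d - 131 L$
$- \frac{846}{K{\left(168,109 \right)}} + \frac{-1469 - 22218}{V{\left(131 \right)}} = - \frac{846}{109 - 22008} + \frac{-1469 - 22218}{11 + 131} = - \frac{846}{109 - 22008} - \frac{23687}{142} = - \frac{846}{-21899} - \frac{23687}{142} = \left(-846\right) \left(- \frac{1}{21899}\right) - \frac{23687}{142} = \frac{846}{21899} - \frac{23687}{142} = - \frac{518601481}{3109658}$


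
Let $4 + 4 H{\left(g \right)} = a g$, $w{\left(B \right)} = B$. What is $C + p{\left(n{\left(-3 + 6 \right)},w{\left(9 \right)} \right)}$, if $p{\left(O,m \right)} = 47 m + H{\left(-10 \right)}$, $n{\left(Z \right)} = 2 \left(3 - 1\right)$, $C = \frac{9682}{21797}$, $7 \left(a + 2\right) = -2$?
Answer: $\frac{65327992}{152579} \approx 428.16$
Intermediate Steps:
$a = - \frac{16}{7}$ ($a = -2 + \frac{1}{7} \left(-2\right) = -2 - \frac{2}{7} = - \frac{16}{7} \approx -2.2857$)
$C = \frac{9682}{21797}$ ($C = 9682 \cdot \frac{1}{21797} = \frac{9682}{21797} \approx 0.44419$)
$n{\left(Z \right)} = 4$ ($n{\left(Z \right)} = 2 \cdot 2 = 4$)
$H{\left(g \right)} = -1 - \frac{4 g}{7}$ ($H{\left(g \right)} = -1 + \frac{\left(- \frac{16}{7}\right) g}{4} = -1 - \frac{4 g}{7}$)
$p{\left(O,m \right)} = \frac{33}{7} + 47 m$ ($p{\left(O,m \right)} = 47 m - - \frac{33}{7} = 47 m + \left(-1 + \frac{40}{7}\right) = 47 m + \frac{33}{7} = \frac{33}{7} + 47 m$)
$C + p{\left(n{\left(-3 + 6 \right)},w{\left(9 \right)} \right)} = \frac{9682}{21797} + \left(\frac{33}{7} + 47 \cdot 9\right) = \frac{9682}{21797} + \left(\frac{33}{7} + 423\right) = \frac{9682}{21797} + \frac{2994}{7} = \frac{65327992}{152579}$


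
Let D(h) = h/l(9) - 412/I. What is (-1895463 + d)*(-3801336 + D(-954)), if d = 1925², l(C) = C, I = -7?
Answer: -48167835188484/7 ≈ -6.8811e+12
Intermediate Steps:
D(h) = 412/7 + h/9 (D(h) = h/9 - 412/(-7) = h*(⅑) - 412*(-⅐) = h/9 + 412/7 = 412/7 + h/9)
d = 3705625
(-1895463 + d)*(-3801336 + D(-954)) = (-1895463 + 3705625)*(-3801336 + (412/7 + (⅑)*(-954))) = 1810162*(-3801336 + (412/7 - 106)) = 1810162*(-3801336 - 330/7) = 1810162*(-26609682/7) = -48167835188484/7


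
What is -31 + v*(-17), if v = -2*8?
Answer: 241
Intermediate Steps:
v = -16
-31 + v*(-17) = -31 - 16*(-17) = -31 + 272 = 241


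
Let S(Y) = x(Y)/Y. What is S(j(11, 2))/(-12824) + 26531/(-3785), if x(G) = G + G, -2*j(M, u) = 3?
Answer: -170120557/24269420 ≈ -7.0097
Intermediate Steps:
j(M, u) = -3/2 (j(M, u) = -1/2*3 = -3/2)
x(G) = 2*G
S(Y) = 2 (S(Y) = (2*Y)/Y = 2)
S(j(11, 2))/(-12824) + 26531/(-3785) = 2/(-12824) + 26531/(-3785) = 2*(-1/12824) + 26531*(-1/3785) = -1/6412 - 26531/3785 = -170120557/24269420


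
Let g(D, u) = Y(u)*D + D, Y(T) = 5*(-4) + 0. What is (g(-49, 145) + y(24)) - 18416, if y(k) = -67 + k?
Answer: -17528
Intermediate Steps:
Y(T) = -20 (Y(T) = -20 + 0 = -20)
g(D, u) = -19*D (g(D, u) = -20*D + D = -19*D)
(g(-49, 145) + y(24)) - 18416 = (-19*(-49) + (-67 + 24)) - 18416 = (931 - 43) - 18416 = 888 - 18416 = -17528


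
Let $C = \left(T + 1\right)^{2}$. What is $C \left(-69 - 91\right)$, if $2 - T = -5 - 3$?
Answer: $-19360$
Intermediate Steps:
$T = 10$ ($T = 2 - \left(-5 - 3\right) = 2 - -8 = 2 + 8 = 10$)
$C = 121$ ($C = \left(10 + 1\right)^{2} = 11^{2} = 121$)
$C \left(-69 - 91\right) = 121 \left(-69 - 91\right) = 121 \left(-160\right) = -19360$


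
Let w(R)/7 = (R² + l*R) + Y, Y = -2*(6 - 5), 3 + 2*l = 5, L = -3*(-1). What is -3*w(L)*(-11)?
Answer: 2310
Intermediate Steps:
L = 3
l = 1 (l = -3/2 + (½)*5 = -3/2 + 5/2 = 1)
Y = -2 (Y = -2*1 = -2)
w(R) = -14 + 7*R + 7*R² (w(R) = 7*((R² + 1*R) - 2) = 7*((R² + R) - 2) = 7*((R + R²) - 2) = 7*(-2 + R + R²) = -14 + 7*R + 7*R²)
-3*w(L)*(-11) = -3*(-14 + 7*3 + 7*3²)*(-11) = -3*(-14 + 21 + 7*9)*(-11) = -3*(-14 + 21 + 63)*(-11) = -3*70*(-11) = -210*(-11) = 2310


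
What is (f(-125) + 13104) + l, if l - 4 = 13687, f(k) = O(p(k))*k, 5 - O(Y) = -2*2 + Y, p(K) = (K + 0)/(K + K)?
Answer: 51465/2 ≈ 25733.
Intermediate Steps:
p(K) = ½ (p(K) = K/((2*K)) = K*(1/(2*K)) = ½)
O(Y) = 9 - Y (O(Y) = 5 - (-2*2 + Y) = 5 - (-4 + Y) = 5 + (4 - Y) = 9 - Y)
f(k) = 17*k/2 (f(k) = (9 - 1*½)*k = (9 - ½)*k = 17*k/2)
l = 13691 (l = 4 + 13687 = 13691)
(f(-125) + 13104) + l = ((17/2)*(-125) + 13104) + 13691 = (-2125/2 + 13104) + 13691 = 24083/2 + 13691 = 51465/2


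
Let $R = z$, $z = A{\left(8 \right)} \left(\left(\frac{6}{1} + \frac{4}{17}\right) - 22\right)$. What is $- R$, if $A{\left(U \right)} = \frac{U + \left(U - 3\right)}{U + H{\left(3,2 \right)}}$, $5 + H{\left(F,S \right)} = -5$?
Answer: $- \frac{1742}{17} \approx -102.47$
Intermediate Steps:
$H{\left(F,S \right)} = -10$ ($H{\left(F,S \right)} = -5 - 5 = -10$)
$A{\left(U \right)} = \frac{-3 + 2 U}{-10 + U}$ ($A{\left(U \right)} = \frac{U + \left(U - 3\right)}{U - 10} = \frac{U + \left(-3 + U\right)}{-10 + U} = \frac{-3 + 2 U}{-10 + U}$)
$z = \frac{1742}{17}$ ($z = \frac{-3 + 2 \cdot 8}{-10 + 8} \left(\left(\frac{6}{1} + \frac{4}{17}\right) - 22\right) = \frac{-3 + 16}{-2} \left(\left(6 \cdot 1 + 4 \cdot \frac{1}{17}\right) - 22\right) = \left(- \frac{1}{2}\right) 13 \left(\left(6 + \frac{4}{17}\right) - 22\right) = - \frac{13 \left(\frac{106}{17} - 22\right)}{2} = \left(- \frac{13}{2}\right) \left(- \frac{268}{17}\right) = \frac{1742}{17} \approx 102.47$)
$R = \frac{1742}{17} \approx 102.47$
$- R = \left(-1\right) \frac{1742}{17} = - \frac{1742}{17}$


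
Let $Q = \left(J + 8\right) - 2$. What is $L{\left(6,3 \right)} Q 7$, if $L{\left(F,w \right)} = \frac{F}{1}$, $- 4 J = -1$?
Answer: $\frac{525}{2} \approx 262.5$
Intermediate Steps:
$J = \frac{1}{4}$ ($J = \left(- \frac{1}{4}\right) \left(-1\right) = \frac{1}{4} \approx 0.25$)
$L{\left(F,w \right)} = F$ ($L{\left(F,w \right)} = F 1 = F$)
$Q = \frac{25}{4}$ ($Q = \left(\frac{1}{4} + 8\right) - 2 = \frac{33}{4} - 2 = \frac{25}{4} \approx 6.25$)
$L{\left(6,3 \right)} Q 7 = 6 \cdot \frac{25}{4} \cdot 7 = \frac{75}{2} \cdot 7 = \frac{525}{2}$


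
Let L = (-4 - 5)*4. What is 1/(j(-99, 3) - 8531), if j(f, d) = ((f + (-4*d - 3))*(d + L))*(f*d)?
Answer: -1/1125845 ≈ -8.8822e-7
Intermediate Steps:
L = -36 (L = -9*4 = -36)
j(f, d) = d*f*(-36 + d)*(-3 + f - 4*d) (j(f, d) = ((f + (-4*d - 3))*(d - 36))*(f*d) = ((f + (-3 - 4*d))*(-36 + d))*(d*f) = ((-3 + f - 4*d)*(-36 + d))*(d*f) = ((-36 + d)*(-3 + f - 4*d))*(d*f) = d*f*(-36 + d)*(-3 + f - 4*d))
1/(j(-99, 3) - 8531) = 1/(3*(-99)*(108 - 36*(-99) - 4*3² + 141*3 + 3*(-99)) - 8531) = 1/(3*(-99)*(108 + 3564 - 4*9 + 423 - 297) - 8531) = 1/(3*(-99)*(108 + 3564 - 36 + 423 - 297) - 8531) = 1/(3*(-99)*3762 - 8531) = 1/(-1117314 - 8531) = 1/(-1125845) = -1/1125845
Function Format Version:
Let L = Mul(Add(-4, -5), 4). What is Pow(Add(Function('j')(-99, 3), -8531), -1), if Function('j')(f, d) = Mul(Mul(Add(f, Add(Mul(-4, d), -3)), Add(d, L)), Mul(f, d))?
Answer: Rational(-1, 1125845) ≈ -8.8822e-7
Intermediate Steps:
L = -36 (L = Mul(-9, 4) = -36)
Function('j')(f, d) = Mul(d, f, Add(-36, d), Add(-3, f, Mul(-4, d))) (Function('j')(f, d) = Mul(Mul(Add(f, Add(Mul(-4, d), -3)), Add(d, -36)), Mul(f, d)) = Mul(Mul(Add(f, Add(-3, Mul(-4, d))), Add(-36, d)), Mul(d, f)) = Mul(Mul(Add(-3, f, Mul(-4, d)), Add(-36, d)), Mul(d, f)) = Mul(Mul(Add(-36, d), Add(-3, f, Mul(-4, d))), Mul(d, f)) = Mul(d, f, Add(-36, d), Add(-3, f, Mul(-4, d))))
Pow(Add(Function('j')(-99, 3), -8531), -1) = Pow(Add(Mul(3, -99, Add(108, Mul(-36, -99), Mul(-4, Pow(3, 2)), Mul(141, 3), Mul(3, -99))), -8531), -1) = Pow(Add(Mul(3, -99, Add(108, 3564, Mul(-4, 9), 423, -297)), -8531), -1) = Pow(Add(Mul(3, -99, Add(108, 3564, -36, 423, -297)), -8531), -1) = Pow(Add(Mul(3, -99, 3762), -8531), -1) = Pow(Add(-1117314, -8531), -1) = Pow(-1125845, -1) = Rational(-1, 1125845)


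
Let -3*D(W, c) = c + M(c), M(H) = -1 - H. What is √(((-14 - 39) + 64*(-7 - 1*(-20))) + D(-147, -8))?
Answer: √7014/3 ≈ 27.917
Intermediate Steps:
D(W, c) = ⅓ (D(W, c) = -(c + (-1 - c))/3 = -⅓*(-1) = ⅓)
√(((-14 - 39) + 64*(-7 - 1*(-20))) + D(-147, -8)) = √(((-14 - 39) + 64*(-7 - 1*(-20))) + ⅓) = √((-53 + 64*(-7 + 20)) + ⅓) = √((-53 + 64*13) + ⅓) = √((-53 + 832) + ⅓) = √(779 + ⅓) = √(2338/3) = √7014/3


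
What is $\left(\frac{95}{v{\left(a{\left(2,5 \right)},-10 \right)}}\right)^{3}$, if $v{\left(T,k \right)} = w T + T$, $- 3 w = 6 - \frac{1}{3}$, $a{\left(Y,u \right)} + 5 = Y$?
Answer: $\frac{23149125}{512} \approx 45213.0$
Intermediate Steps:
$a{\left(Y,u \right)} = -5 + Y$
$w = - \frac{17}{9}$ ($w = - \frac{6 - \frac{1}{3}}{3} = \left(- \frac{1}{3}\right) \frac{17}{3} = - \frac{17}{9} \approx -1.8889$)
$v{\left(T,k \right)} = - \frac{8 T}{9}$ ($v{\left(T,k \right)} = - \frac{17 T}{9} + T = - \frac{8 T}{9}$)
$\left(\frac{95}{v{\left(a{\left(2,5 \right)},-10 \right)}}\right)^{3} = \left(\frac{95}{\left(- \frac{8}{9}\right) \left(-5 + 2\right)}\right)^{3} = \left(\frac{95}{\left(- \frac{8}{9}\right) \left(-3\right)}\right)^{3} = \left(\frac{95}{\frac{8}{3}}\right)^{3} = \left(95 \cdot \frac{3}{8}\right)^{3} = \left(\frac{285}{8}\right)^{3} = \frac{23149125}{512}$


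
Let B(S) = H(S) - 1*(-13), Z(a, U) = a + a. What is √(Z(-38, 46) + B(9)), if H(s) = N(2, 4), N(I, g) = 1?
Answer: I*√62 ≈ 7.874*I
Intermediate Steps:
H(s) = 1
Z(a, U) = 2*a
B(S) = 14 (B(S) = 1 - 1*(-13) = 1 + 13 = 14)
√(Z(-38, 46) + B(9)) = √(2*(-38) + 14) = √(-76 + 14) = √(-62) = I*√62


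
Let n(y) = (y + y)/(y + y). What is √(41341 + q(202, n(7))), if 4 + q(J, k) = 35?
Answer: 2*√10343 ≈ 203.40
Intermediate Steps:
n(y) = 1 (n(y) = (2*y)/((2*y)) = (2*y)*(1/(2*y)) = 1)
q(J, k) = 31 (q(J, k) = -4 + 35 = 31)
√(41341 + q(202, n(7))) = √(41341 + 31) = √41372 = 2*√10343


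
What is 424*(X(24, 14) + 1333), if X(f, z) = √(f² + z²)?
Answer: 565192 + 848*√193 ≈ 5.7697e+5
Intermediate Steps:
424*(X(24, 14) + 1333) = 424*(√(24² + 14²) + 1333) = 424*(√(576 + 196) + 1333) = 424*(√772 + 1333) = 424*(2*√193 + 1333) = 424*(1333 + 2*√193) = 565192 + 848*√193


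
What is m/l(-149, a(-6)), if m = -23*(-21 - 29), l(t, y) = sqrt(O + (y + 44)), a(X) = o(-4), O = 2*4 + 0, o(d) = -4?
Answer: 575*sqrt(3)/6 ≈ 165.99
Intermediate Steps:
O = 8 (O = 8 + 0 = 8)
a(X) = -4
l(t, y) = sqrt(52 + y) (l(t, y) = sqrt(8 + (y + 44)) = sqrt(8 + (44 + y)) = sqrt(52 + y))
m = 1150 (m = -23*(-50) = 1150)
m/l(-149, a(-6)) = 1150/(sqrt(52 - 4)) = 1150/(sqrt(48)) = 1150/((4*sqrt(3))) = 1150*(sqrt(3)/12) = 575*sqrt(3)/6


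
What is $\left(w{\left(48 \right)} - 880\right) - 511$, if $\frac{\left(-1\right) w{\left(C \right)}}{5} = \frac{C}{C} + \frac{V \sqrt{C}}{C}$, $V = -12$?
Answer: $-1396 + 5 \sqrt{3} \approx -1387.3$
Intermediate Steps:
$w{\left(C \right)} = -5 + \frac{60}{\sqrt{C}}$ ($w{\left(C \right)} = - 5 \left(\frac{C}{C} + \frac{\left(-12\right) \sqrt{C}}{C}\right) = - 5 \left(1 - \frac{12}{\sqrt{C}}\right) = -5 + \frac{60}{\sqrt{C}}$)
$\left(w{\left(48 \right)} - 880\right) - 511 = \left(\left(-5 + \frac{60}{4 \sqrt{3}}\right) - 880\right) - 511 = \left(\left(-5 + 60 \frac{\sqrt{3}}{12}\right) - 880\right) - 511 = \left(\left(-5 + 5 \sqrt{3}\right) - 880\right) - 511 = \left(-885 + 5 \sqrt{3}\right) - 511 = -1396 + 5 \sqrt{3}$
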